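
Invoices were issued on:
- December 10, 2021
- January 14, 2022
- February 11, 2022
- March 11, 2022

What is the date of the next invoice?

These are Fridays at 28- or 35-day spacing (35, 28, 28).
The pattern: 2nd Friday of the month.
April 2022 — 2nd Friday is April 8, 2022.

April 8, 2022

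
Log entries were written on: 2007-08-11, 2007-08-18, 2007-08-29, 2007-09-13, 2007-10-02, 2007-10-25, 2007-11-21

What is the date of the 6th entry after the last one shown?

The spacing grows by 4 each time: 7, 11, 15, 19, 23, 27 days.
Next gap: 31 days. 2007-11-21 + 31 days = 2007-12-22.
Next gap: 35 days. 2007-12-22 + 35 days = 2008-01-26.
Next gap: 39 days. 2008-01-26 + 39 days = 2008-03-05.
Next gap: 43 days. 2008-03-05 + 43 days = 2008-04-17.
Next gap: 47 days. 2008-04-17 + 47 days = 2008-06-03.
Next gap: 51 days. 2008-06-03 + 51 days = 2008-07-24.

2008-07-24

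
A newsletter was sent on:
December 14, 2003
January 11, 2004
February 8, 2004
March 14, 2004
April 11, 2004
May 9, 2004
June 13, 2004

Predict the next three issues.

July 11, 2004; August 8, 2004; September 12, 2004

These are Sundays at 28- or 35-day spacing (28, 28, 35, 28, 28, 35).
The pattern: 2nd Sunday of the month.
July 2004 — 2nd Sunday is July 11, 2004.
August 2004 — 2nd Sunday is August 8, 2004.
September 2004 — 2nd Sunday is September 12, 2004.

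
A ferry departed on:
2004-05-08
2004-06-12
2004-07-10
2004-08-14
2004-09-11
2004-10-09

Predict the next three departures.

2004-11-13, 2004-12-11, 2005-01-08

Gaps: 35, 28, 35, 28, 28 days — a mix of 28 and 35. Every date is a Saturday.
Each is the 2nd Saturday of its month.
November 2004 — 2nd Saturday is 2004-11-13.
December 2004 — 2nd Saturday is 2004-12-11.
January 2005 — 2nd Saturday is 2005-01-08.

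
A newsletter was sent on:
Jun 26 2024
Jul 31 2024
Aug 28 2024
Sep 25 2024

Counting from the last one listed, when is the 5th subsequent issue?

All Wednesdays; the gaps (35, 28, 28) vary with month length.
This is the last Wednesday of each month.
October 2024 ends with Wednesday Oct 30 2024.
November 2024 ends with Wednesday Nov 27 2024.
Last Wednesday of December 2024: Dec 25 2024.
January 2025 ends with Wednesday Jan 29 2025.
Last Wednesday of February 2025: Feb 26 2025.

Feb 26 2025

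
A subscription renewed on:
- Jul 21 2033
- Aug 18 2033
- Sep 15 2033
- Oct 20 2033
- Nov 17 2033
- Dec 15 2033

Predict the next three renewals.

Gaps: 28, 28, 35, 28, 28 days — a mix of 28 and 35. Every date is a Thursday.
Each is the 3rd Thursday of its month.
January 2034 — 3rd Thursday is Jan 19 2034.
February 2034 — 3rd Thursday is Feb 16 2034.
3rd Thursday of March 2034: Mar 16 2034.

Jan 19 2034, Feb 16 2034, Mar 16 2034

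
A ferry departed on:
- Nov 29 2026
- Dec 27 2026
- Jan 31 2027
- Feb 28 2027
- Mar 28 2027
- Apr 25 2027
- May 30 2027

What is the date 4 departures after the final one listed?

Sep 26 2027

Every date is a Sunday; gaps 28, 35, 28, 28, 28, 35 days.
Each is the last Sunday of its month (at least one falls on the 29th or later, ruling out '4th Sunday').
Last Sunday of June 2027: Jun 27 2027.
Last Sunday of July 2027: Jul 25 2027.
Last Sunday of August 2027: Aug 29 2027.
Last Sunday of September 2027: Sep 26 2027.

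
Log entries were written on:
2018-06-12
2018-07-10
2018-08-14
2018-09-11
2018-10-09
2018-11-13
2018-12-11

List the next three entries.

2019-01-08, 2019-02-12, 2019-03-12

All dates are Tuesdays, 28, 35, 28, 28, 35, 28 days apart.
Specifically, the 2nd Tuesday of each month.
2nd Tuesday of January 2019: 2019-01-08.
2nd Tuesday of February 2019: 2019-02-12.
March 2019 — 2nd Tuesday is 2019-03-12.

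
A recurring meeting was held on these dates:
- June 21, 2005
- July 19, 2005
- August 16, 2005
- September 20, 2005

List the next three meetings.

October 18, 2005; November 15, 2005; December 20, 2005

All dates are Tuesdays, 28, 28, 35 days apart.
Specifically, the 3rd Tuesday of each month.
October 2005 — 3rd Tuesday is October 18, 2005.
3rd Tuesday of November 2005: November 15, 2005.
3rd Tuesday of December 2005: December 20, 2005.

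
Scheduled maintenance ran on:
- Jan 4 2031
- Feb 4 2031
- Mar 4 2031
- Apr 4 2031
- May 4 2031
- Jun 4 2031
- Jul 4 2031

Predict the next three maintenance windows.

The day-of-month is always 4 (31, 28, 31, 30, 31, 30 days between events).
So this recurs on the 4th of each month.
Next: August 2031 → Aug 4 2031.
September 2031: Sep 4 2031.
Next: October 2031 → Oct 4 2031.

Aug 4 2031, Sep 4 2031, Oct 4 2031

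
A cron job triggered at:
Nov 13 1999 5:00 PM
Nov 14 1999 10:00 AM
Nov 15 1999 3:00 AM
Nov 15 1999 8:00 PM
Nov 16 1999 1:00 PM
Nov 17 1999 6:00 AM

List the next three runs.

Spacing: 17, 17, 17, 17, 17 h — constant 17 h.
Nov 17 1999 6:00 AM + 17 h = Nov 17 1999 11:00 PM.
Nov 17 1999 11:00 PM + 17 h = Nov 18 1999 4:00 PM.
Nov 18 1999 4:00 PM + 17 h = Nov 19 1999 9:00 AM.

Nov 17 1999 11:00 PM, Nov 18 1999 4:00 PM, Nov 19 1999 9:00 AM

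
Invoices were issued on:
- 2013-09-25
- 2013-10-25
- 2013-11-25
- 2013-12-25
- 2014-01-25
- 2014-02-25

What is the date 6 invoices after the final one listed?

Each date is the 25th; the gaps (30, 31, 30, 31, 31) track the month lengths.
The rule is the 25th of each month.
Next: March 2014 → 2014-03-25.
Next: April 2014 → 2014-04-25.
May 2014: 2014-05-25.
June 2014: 2014-06-25.
Next: July 2014 → 2014-07-25.
Next: August 2014 → 2014-08-25.

2014-08-25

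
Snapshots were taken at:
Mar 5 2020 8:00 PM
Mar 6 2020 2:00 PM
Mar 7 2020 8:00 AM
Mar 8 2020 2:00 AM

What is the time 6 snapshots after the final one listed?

Mar 12 2020 2:00 PM

Spacing: 18, 18, 18 h — constant 18 h.
Mar 8 2020 2:00 AM + 18 h = Mar 8 2020 8:00 PM.
Mar 8 2020 8:00 PM + 18 h = Mar 9 2020 2:00 PM.
Mar 9 2020 2:00 PM + 18 h = Mar 10 2020 8:00 AM.
Mar 10 2020 8:00 AM + 18 h = Mar 11 2020 2:00 AM.
Mar 11 2020 2:00 AM + 18 h = Mar 11 2020 8:00 PM.
Mar 11 2020 8:00 PM + 18 h = Mar 12 2020 2:00 PM.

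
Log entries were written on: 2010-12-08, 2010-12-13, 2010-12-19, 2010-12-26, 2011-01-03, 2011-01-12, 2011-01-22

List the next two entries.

Intervals are 5, 6, 7, 8, 9, 10 days — an arithmetic progression with common difference 1.
Next gap: 11 days. 2011-01-22 + 11 days = 2011-02-02.
Next gap: 12 days. 2011-02-02 + 12 days = 2011-02-14.

2011-02-02, 2011-02-14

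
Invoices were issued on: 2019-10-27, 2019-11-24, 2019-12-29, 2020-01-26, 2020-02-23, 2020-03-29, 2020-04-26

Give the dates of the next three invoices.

2020-05-31, 2020-06-28, 2020-07-26

These are Sundays with 28, 35, 28, 28, 35, 28-day gaps.
Each is the final Sunday of its month — 2019-12-29 is past the 28th, so '4th Sunday' doesn't fit.
Last Sunday of May 2020: 2020-05-31.
Last Sunday of June 2020: 2020-06-28.
Last Sunday of July 2020: 2020-07-26.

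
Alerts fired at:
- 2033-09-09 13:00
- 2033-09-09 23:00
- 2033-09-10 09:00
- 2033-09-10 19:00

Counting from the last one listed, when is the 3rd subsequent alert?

Gaps: 10, 10, 10 hours — each event is 10 hours after the previous one.
2033-09-10 19:00 + 10 h = 2033-09-11 05:00.
2033-09-11 05:00 + 10 h = 2033-09-11 15:00.
2033-09-11 15:00 + 10 h = 2033-09-12 01:00.

2033-09-12 01:00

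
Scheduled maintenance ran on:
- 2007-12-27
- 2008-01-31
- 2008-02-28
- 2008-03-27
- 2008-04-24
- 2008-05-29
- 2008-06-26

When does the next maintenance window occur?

All Thursdays; the gaps (35, 28, 28, 28, 35, 28) vary with month length.
This is the last Thursday of each month.
Last Thursday of July 2008: 2008-07-31.

2008-07-31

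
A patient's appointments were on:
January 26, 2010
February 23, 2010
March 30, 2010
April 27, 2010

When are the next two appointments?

All Tuesdays; the gaps (28, 35, 28) vary with month length.
This is the last Tuesday of each month.
Last Tuesday of May 2010: May 25, 2010.
Last Tuesday of June 2010: June 29, 2010.

May 25, 2010; June 29, 2010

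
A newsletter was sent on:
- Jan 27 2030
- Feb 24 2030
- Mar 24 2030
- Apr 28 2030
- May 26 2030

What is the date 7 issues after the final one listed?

These are Sundays at 28- or 35-day spacing (28, 28, 35, 28).
The pattern: 4th Sunday of the month.
June 2030 — 4th Sunday is Jun 23 2030.
July 2030 — 4th Sunday is Jul 28 2030.
August 2030 — 4th Sunday is Aug 25 2030.
September 2030 — 4th Sunday is Sep 22 2030.
4th Sunday of October 2030: Oct 27 2030.
November 2030 — 4th Sunday is Nov 24 2030.
December 2030 — 4th Sunday is Dec 22 2030.

Dec 22 2030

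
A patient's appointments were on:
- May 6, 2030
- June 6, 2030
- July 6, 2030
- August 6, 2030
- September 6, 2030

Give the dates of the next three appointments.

October 6, 2030; November 6, 2030; December 6, 2030

Gaps: 31, 30, 31, 31 days — not constant. Every event is on the 6th of the month.
Pattern: the 6th of each month.
October 2030: October 6, 2030.
November 2030: November 6, 2030.
December 2030: December 6, 2030.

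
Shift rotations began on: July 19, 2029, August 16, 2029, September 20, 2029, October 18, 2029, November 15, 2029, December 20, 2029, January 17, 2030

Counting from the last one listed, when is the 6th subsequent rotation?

July 18, 2030

All dates are Thursdays, 28, 35, 28, 28, 35, 28 days apart.
Specifically, the 3rd Thursday of each month.
3rd Thursday of February 2030: February 21, 2030.
March 2030 — 3rd Thursday is March 21, 2030.
3rd Thursday of April 2030: April 18, 2030.
3rd Thursday of May 2030: May 16, 2030.
3rd Thursday of June 2030: June 20, 2030.
3rd Thursday of July 2030: July 18, 2030.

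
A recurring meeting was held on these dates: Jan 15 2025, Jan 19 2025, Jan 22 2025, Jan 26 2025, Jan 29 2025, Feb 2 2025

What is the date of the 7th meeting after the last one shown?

The gap pattern 4, 3, 4, 3, 4 repeats every 2 events.
These are the Wednesdays and Sundays of each week.
Next Wednesday: Feb 5 2025.
The following Sunday is Feb 9 2025.
The following Wednesday is Feb 12 2025.
Next Sunday: Feb 16 2025.
The following Wednesday is Feb 19 2025.
Next Sunday: Feb 23 2025.
The following Wednesday is Feb 26 2025.

Feb 26 2025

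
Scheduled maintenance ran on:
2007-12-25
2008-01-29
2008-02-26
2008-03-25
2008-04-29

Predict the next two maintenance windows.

2008-05-27, 2008-06-24

These are Tuesdays with 35, 28, 28, 35-day gaps.
Each is the final Tuesday of its month — 2008-01-29 is past the 28th, so '4th Tuesday' doesn't fit.
Last Tuesday of May 2008: 2008-05-27.
Last Tuesday of June 2008: 2008-06-24.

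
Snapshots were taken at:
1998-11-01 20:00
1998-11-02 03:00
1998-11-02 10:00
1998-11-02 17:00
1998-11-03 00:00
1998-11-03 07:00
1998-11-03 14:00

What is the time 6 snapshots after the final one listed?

The interval is a steady 7 hours (7, 7, 7, 7, 7, 7).
1998-11-03 14:00 + 7 h = 1998-11-03 21:00.
1998-11-03 21:00 + 7 h = 1998-11-04 04:00.
1998-11-04 04:00 + 7 h = 1998-11-04 11:00.
1998-11-04 11:00 + 7 h = 1998-11-04 18:00.
1998-11-04 18:00 + 7 h = 1998-11-05 01:00.
1998-11-05 01:00 + 7 h = 1998-11-05 08:00.

1998-11-05 08:00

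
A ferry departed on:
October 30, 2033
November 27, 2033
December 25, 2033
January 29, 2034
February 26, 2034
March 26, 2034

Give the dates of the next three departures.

April 30, 2034; May 28, 2034; June 25, 2034

Every date is a Sunday; gaps 28, 28, 35, 28, 28 days.
Each is the last Sunday of its month (at least one falls on the 29th or later, ruling out '4th Sunday').
Last Sunday of April 2034: April 30, 2034.
May 2034 ends with Sunday May 28, 2034.
June 2034 ends with Sunday June 25, 2034.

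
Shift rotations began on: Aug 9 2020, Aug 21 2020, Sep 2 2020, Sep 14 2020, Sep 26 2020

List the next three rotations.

Oct 8 2020, Oct 20 2020, Nov 1 2020

The spacing is 12, 12, 12, 12 days — always 12 days.
Sep 26 2020 + 12 days = Oct 8 2020.
Oct 8 2020 + 12 days = Oct 20 2020.
Oct 20 2020 + 12 days = Nov 1 2020.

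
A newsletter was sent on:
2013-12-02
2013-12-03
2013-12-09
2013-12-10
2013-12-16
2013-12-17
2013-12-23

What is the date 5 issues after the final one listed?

2014-01-07

The gap pattern 1, 6, 1, 6, 1, 6 repeats every 2 events.
These are the Mondays and Tuesdays of each week.
Next Tuesday: 2013-12-24.
Next Monday: 2013-12-30.
Next Tuesday: 2013-12-31.
The following Monday is 2014-01-06.
The following Tuesday is 2014-01-07.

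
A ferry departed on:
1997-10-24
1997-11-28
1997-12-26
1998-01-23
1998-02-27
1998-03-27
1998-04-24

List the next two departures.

These are Fridays at 28- or 35-day spacing (35, 28, 28, 35, 28, 28).
The pattern: 4th Friday of the month.
May 1998 — 4th Friday is 1998-05-22.
4th Friday of June 1998: 1998-06-26.

1998-05-22, 1998-06-26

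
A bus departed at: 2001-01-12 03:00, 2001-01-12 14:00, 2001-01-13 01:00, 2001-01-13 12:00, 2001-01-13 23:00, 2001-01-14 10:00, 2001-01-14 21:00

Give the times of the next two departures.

The interval is a steady 11 hours (11, 11, 11, 11, 11, 11).
2001-01-14 21:00 + 11 h = 2001-01-15 08:00.
2001-01-15 08:00 + 11 h = 2001-01-15 19:00.

2001-01-15 08:00, 2001-01-15 19:00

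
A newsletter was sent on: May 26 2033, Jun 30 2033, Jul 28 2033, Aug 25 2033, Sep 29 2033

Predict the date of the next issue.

All Thursdays; the gaps (35, 28, 28, 35) vary with month length.
This is the last Thursday of each month.
Last Thursday of October 2033: Oct 27 2033.

Oct 27 2033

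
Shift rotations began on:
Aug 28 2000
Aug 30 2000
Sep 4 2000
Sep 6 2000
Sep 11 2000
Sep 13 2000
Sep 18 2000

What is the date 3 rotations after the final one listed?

Sep 27 2000

Every event lands on a Monday or Wednesday (gaps cycle 2, 5, 2, 5, 2, 5).
So the schedule is: every Monday and Wednesday.
The following Wednesday is Sep 20 2000.
Next Monday: Sep 25 2000.
The following Wednesday is Sep 27 2000.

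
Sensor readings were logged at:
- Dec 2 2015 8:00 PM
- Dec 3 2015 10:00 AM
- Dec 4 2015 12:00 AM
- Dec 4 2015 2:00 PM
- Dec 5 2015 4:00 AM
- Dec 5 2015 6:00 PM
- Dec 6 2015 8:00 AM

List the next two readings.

Dec 6 2015 10:00 PM, Dec 7 2015 12:00 PM

Spacing: 14, 14, 14, 14, 14, 14 h — constant 14 h.
Dec 6 2015 8:00 AM + 14 h = Dec 6 2015 10:00 PM.
Dec 6 2015 10:00 PM + 14 h = Dec 7 2015 12:00 PM.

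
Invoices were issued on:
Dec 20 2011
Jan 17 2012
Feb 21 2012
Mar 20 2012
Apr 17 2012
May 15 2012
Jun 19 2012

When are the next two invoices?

Jul 17 2012, Aug 21 2012

These are Tuesdays at 28- or 35-day spacing (28, 35, 28, 28, 28, 35).
The pattern: 3rd Tuesday of the month.
July 2012 — 3rd Tuesday is Jul 17 2012.
3rd Tuesday of August 2012: Aug 21 2012.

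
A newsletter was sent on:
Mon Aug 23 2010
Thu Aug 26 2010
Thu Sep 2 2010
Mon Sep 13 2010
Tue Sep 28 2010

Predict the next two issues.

Sun Oct 17 2010, Tue Nov 9 2010

The spacing grows by 4 each time: 3, 7, 11, 15 days.
Next gap: 19 days. Tue Sep 28 2010 + 19 days = Sun Oct 17 2010.
Next gap: 23 days. Sun Oct 17 2010 + 23 days = Tue Nov 9 2010.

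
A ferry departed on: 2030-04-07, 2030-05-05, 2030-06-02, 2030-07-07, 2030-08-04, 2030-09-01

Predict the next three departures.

These are Sundays at 28- or 35-day spacing (28, 28, 35, 28, 28).
The pattern: 1st Sunday of the month.
October 2030 — 1st Sunday is 2030-10-06.
November 2030 — 1st Sunday is 2030-11-03.
December 2030 — 1st Sunday is 2030-12-01.

2030-10-06, 2030-11-03, 2030-12-01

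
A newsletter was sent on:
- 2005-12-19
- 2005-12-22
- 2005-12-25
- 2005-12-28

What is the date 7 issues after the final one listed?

The spacing is 3, 3, 3 days — always 3 days.
2005-12-28 + 3 days = 2005-12-31.
2005-12-31 + 3 days = 2006-01-03.
2006-01-03 + 3 days = 2006-01-06.
2006-01-06 + 3 days = 2006-01-09.
2006-01-09 + 3 days = 2006-01-12.
2006-01-12 + 3 days = 2006-01-15.
2006-01-15 + 3 days = 2006-01-18.

2006-01-18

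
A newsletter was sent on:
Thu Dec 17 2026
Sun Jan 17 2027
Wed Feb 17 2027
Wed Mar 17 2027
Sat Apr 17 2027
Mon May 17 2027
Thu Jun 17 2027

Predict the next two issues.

The day-of-month is always 17 (31, 31, 28, 31, 30, 31 days between events).
So this recurs on the 17th of each month.
July 2027: Sat Jul 17 2027.
Next: August 2027 → Tue Aug 17 2027.

Sat Jul 17 2027, Tue Aug 17 2027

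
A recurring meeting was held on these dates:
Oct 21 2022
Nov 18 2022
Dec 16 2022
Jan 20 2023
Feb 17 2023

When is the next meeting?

Mar 17 2023

These are Fridays at 28- or 35-day spacing (28, 28, 35, 28).
The pattern: 3rd Friday of the month.
March 2023 — 3rd Friday is Mar 17 2023.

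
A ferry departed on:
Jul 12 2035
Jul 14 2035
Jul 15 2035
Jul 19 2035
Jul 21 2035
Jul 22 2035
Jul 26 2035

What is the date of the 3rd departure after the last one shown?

Gaps: 2, 1, 4, 2, 1, 4 days — not constant, but cyclic with period 3.
The events fall on every Thursday, Saturday and Sunday.
The following Saturday is Jul 28 2035.
The following Sunday is Jul 29 2035.
Next Thursday: Aug 2 2035.

Aug 2 2035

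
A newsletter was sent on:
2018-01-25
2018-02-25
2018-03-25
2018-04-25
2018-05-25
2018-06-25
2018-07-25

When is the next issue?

Each date is the 25th; the gaps (31, 28, 31, 30, 31, 30) track the month lengths.
The rule is the 25th of each month.
Next: August 2018 → 2018-08-25.

2018-08-25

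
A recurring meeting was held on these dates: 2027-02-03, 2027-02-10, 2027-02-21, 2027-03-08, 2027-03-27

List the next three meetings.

2027-04-19, 2027-05-16, 2027-06-16

Gaps: 7, 11, 15, 19 days — each gap is 4 larger than the previous one.
Next gap: 23 days. 2027-03-27 + 23 days = 2027-04-19.
Next gap: 27 days. 2027-04-19 + 27 days = 2027-05-16.
Next gap: 31 days. 2027-05-16 + 31 days = 2027-06-16.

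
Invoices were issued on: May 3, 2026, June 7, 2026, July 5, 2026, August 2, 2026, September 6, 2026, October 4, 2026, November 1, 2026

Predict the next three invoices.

December 6, 2026; January 3, 2027; February 7, 2027

Gaps: 35, 28, 28, 35, 28, 28 days — a mix of 28 and 35. Every date is a Sunday.
Each is the 1st Sunday of its month.
December 2026 — 1st Sunday is December 6, 2026.
January 2027 — 1st Sunday is January 3, 2027.
1st Sunday of February 2027: February 7, 2027.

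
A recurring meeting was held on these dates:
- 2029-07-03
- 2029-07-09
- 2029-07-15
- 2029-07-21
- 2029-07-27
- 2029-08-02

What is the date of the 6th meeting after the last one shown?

2029-09-07

The spacing is 6, 6, 6, 6, 6 days — always 6 days.
2029-08-02 + 6 days = 2029-08-08.
2029-08-08 + 6 days = 2029-08-14.
2029-08-14 + 6 days = 2029-08-20.
2029-08-20 + 6 days = 2029-08-26.
2029-08-26 + 6 days = 2029-09-01.
2029-09-01 + 6 days = 2029-09-07.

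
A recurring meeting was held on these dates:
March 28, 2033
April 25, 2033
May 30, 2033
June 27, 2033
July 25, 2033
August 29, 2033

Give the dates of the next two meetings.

September 26, 2033; October 31, 2033

Every date is a Monday; gaps 28, 35, 28, 28, 35 days.
Each is the last Monday of its month (at least one falls on the 29th or later, ruling out '4th Monday').
September 2033 ends with Monday September 26, 2033.
Last Monday of October 2033: October 31, 2033.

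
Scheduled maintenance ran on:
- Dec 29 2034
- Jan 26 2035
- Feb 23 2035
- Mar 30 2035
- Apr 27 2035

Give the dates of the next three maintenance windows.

May 25 2035, Jun 29 2035, Jul 27 2035

Every date is a Friday; gaps 28, 28, 35, 28 days.
Each is the last Friday of its month (at least one falls on the 29th or later, ruling out '4th Friday').
May 2035 ends with Friday May 25 2035.
Last Friday of June 2035: Jun 29 2035.
Last Friday of July 2035: Jul 27 2035.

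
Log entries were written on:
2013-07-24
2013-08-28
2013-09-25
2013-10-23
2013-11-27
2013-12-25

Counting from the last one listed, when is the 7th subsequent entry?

Gaps: 35, 28, 28, 35, 28 days — a mix of 28 and 35. Every date is a Wednesday.
Each is the 4th Wednesday of its month.
January 2014 — 4th Wednesday is 2014-01-22.
February 2014 — 4th Wednesday is 2014-02-26.
March 2014 — 4th Wednesday is 2014-03-26.
April 2014 — 4th Wednesday is 2014-04-23.
4th Wednesday of May 2014: 2014-05-28.
4th Wednesday of June 2014: 2014-06-25.
July 2014 — 4th Wednesday is 2014-07-23.

2014-07-23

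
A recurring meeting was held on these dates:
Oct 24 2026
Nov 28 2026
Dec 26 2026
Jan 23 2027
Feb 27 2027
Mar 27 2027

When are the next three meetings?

Apr 24 2027, May 22 2027, Jun 26 2027

These are Saturdays at 28- or 35-day spacing (35, 28, 28, 35, 28).
The pattern: 4th Saturday of the month.
4th Saturday of April 2027: Apr 24 2027.
May 2027 — 4th Saturday is May 22 2027.
4th Saturday of June 2027: Jun 26 2027.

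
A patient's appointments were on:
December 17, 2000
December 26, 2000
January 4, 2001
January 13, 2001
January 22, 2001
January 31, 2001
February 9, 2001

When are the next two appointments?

Every event comes 9 days after the last (9, 9, 9, 9, 9, 9).
February 9, 2001 + 9 days = February 18, 2001.
February 18, 2001 + 9 days = February 27, 2001.

February 18, 2001; February 27, 2001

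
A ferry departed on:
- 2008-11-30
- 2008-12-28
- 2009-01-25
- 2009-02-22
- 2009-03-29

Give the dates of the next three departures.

These are Sundays with 28, 28, 28, 35-day gaps.
Each is the final Sunday of its month — 2008-11-30 is past the 28th, so '4th Sunday' doesn't fit.
April 2009 ends with Sunday 2009-04-26.
May 2009 ends with Sunday 2009-05-31.
Last Sunday of June 2009: 2009-06-28.

2009-04-26, 2009-05-31, 2009-06-28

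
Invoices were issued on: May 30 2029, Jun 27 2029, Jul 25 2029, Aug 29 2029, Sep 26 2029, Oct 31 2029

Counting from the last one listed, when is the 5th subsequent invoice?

Every date is a Wednesday; gaps 28, 28, 35, 28, 35 days.
Each is the last Wednesday of its month (at least one falls on the 29th or later, ruling out '4th Wednesday').
Last Wednesday of November 2029: Nov 28 2029.
December 2029 ends with Wednesday Dec 26 2029.
Last Wednesday of January 2030: Jan 30 2030.
February 2030 ends with Wednesday Feb 27 2030.
March 2030 ends with Wednesday Mar 27 2030.

Mar 27 2030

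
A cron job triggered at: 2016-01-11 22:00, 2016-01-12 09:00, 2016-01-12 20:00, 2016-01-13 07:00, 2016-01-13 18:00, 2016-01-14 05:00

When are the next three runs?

The interval is a steady 11 hours (11, 11, 11, 11, 11).
2016-01-14 05:00 + 11 h = 2016-01-14 16:00.
2016-01-14 16:00 + 11 h = 2016-01-15 03:00.
2016-01-15 03:00 + 11 h = 2016-01-15 14:00.

2016-01-14 16:00, 2016-01-15 03:00, 2016-01-15 14:00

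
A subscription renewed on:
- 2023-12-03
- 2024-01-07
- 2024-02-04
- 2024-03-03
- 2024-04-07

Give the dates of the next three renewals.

2024-05-05, 2024-06-02, 2024-07-07

All dates are Sundays, 35, 28, 28, 35 days apart.
Specifically, the 1st Sunday of each month.
1st Sunday of May 2024: 2024-05-05.
June 2024 — 1st Sunday is 2024-06-02.
July 2024 — 1st Sunday is 2024-07-07.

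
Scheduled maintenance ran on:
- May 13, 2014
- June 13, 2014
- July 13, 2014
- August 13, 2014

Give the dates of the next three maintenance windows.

September 13, 2014; October 13, 2014; November 13, 2014

Each date is the 13th; the gaps (31, 30, 31) track the month lengths.
The rule is the 13th of each month.
Next: September 2014 → September 13, 2014.
Next: October 2014 → October 13, 2014.
Next: November 2014 → November 13, 2014.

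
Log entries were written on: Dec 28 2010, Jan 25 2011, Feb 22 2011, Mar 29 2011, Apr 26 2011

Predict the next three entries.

May 31 2011, Jun 28 2011, Jul 26 2011

All Tuesdays; the gaps (28, 28, 35, 28) vary with month length.
This is the last Tuesday of each month.
Last Tuesday of May 2011: May 31 2011.
June 2011 ends with Tuesday Jun 28 2011.
Last Tuesday of July 2011: Jul 26 2011.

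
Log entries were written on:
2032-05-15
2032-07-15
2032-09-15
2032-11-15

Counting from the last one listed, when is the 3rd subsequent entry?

2033-05-15

The day-of-month is always 15 (61, 62, 61 days between events).
So this recurs on the 15th of every 2 months.
Next: January 2033 → 2033-01-15.
Next: March 2033 → 2033-03-15.
May 2033: 2033-05-15.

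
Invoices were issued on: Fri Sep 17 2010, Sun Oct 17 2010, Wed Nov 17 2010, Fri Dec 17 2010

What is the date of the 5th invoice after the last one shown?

The day-of-month is always 17 (30, 31, 30 days between events).
So this recurs on the 17th of each month.
January 2011: Mon Jan 17 2011.
February 2011: Thu Feb 17 2011.
Next: March 2011 → Thu Mar 17 2011.
April 2011: Sun Apr 17 2011.
Next: May 2011 → Tue May 17 2011.

Tue May 17 2011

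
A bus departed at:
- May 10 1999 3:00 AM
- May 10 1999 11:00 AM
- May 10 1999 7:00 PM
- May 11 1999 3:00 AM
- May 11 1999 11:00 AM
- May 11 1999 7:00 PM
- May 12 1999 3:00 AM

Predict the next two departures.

May 12 1999 11:00 AM, May 12 1999 7:00 PM

The interval is a steady 8 hours (8, 8, 8, 8, 8, 8).
May 12 1999 3:00 AM + 8 h = May 12 1999 11:00 AM.
May 12 1999 11:00 AM + 8 h = May 12 1999 7:00 PM.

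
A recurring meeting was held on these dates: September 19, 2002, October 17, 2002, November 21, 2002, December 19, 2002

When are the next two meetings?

Gaps: 28, 35, 28 days — a mix of 28 and 35. Every date is a Thursday.
Each is the 3rd Thursday of its month.
January 2003 — 3rd Thursday is January 16, 2003.
3rd Thursday of February 2003: February 20, 2003.

January 16, 2003; February 20, 2003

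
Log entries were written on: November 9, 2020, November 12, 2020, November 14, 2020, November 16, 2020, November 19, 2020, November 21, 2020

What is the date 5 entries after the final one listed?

The gap pattern 3, 2, 2, 3, 2 repeats every 3 events.
These are the Mondays, Thursdays and Saturdays of each week.
Next Monday: November 23, 2020.
The following Thursday is November 26, 2020.
The following Saturday is November 28, 2020.
The following Monday is November 30, 2020.
The following Thursday is December 3, 2020.

December 3, 2020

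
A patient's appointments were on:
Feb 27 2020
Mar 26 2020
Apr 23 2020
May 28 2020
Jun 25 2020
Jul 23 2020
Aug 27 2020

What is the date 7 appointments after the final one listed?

All dates are Thursdays, 28, 28, 35, 28, 28, 35 days apart.
Specifically, the 4th Thursday of each month.
4th Thursday of September 2020: Sep 24 2020.
October 2020 — 4th Thursday is Oct 22 2020.
4th Thursday of November 2020: Nov 26 2020.
4th Thursday of December 2020: Dec 24 2020.
4th Thursday of January 2021: Jan 28 2021.
4th Thursday of February 2021: Feb 25 2021.
March 2021 — 4th Thursday is Mar 25 2021.

Mar 25 2021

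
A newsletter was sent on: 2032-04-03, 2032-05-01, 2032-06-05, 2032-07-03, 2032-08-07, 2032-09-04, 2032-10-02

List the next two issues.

2032-11-06, 2032-12-04

Gaps: 28, 35, 28, 35, 28, 28 days — a mix of 28 and 35. Every date is a Saturday.
Each is the 1st Saturday of its month.
1st Saturday of November 2032: 2032-11-06.
1st Saturday of December 2032: 2032-12-04.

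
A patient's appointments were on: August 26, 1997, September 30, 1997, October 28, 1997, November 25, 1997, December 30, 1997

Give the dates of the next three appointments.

January 27, 1998; February 24, 1998; March 31, 1998

These are Tuesdays with 35, 28, 28, 35-day gaps.
Each is the final Tuesday of its month — September 30, 1997 is past the 28th, so '4th Tuesday' doesn't fit.
Last Tuesday of January 1998: January 27, 1998.
Last Tuesday of February 1998: February 24, 1998.
March 1998 ends with Tuesday March 31, 1998.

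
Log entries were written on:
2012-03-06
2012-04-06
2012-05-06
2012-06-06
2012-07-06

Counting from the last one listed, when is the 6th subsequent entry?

Each date is the 6th; the gaps (31, 30, 31, 30) track the month lengths.
The rule is the 6th of each month.
August 2012: 2012-08-06.
September 2012: 2012-09-06.
October 2012: 2012-10-06.
Next: November 2012 → 2012-11-06.
December 2012: 2012-12-06.
January 2013: 2013-01-06.

2013-01-06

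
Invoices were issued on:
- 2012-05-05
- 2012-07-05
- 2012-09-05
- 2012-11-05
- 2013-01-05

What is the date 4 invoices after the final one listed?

Each date is the 5th; the gaps (61, 62, 61, 61) track the month lengths.
The rule is the 5th of every 2 months.
Next: March 2013 → 2013-03-05.
Next: May 2013 → 2013-05-05.
July 2013: 2013-07-05.
September 2013: 2013-09-05.

2013-09-05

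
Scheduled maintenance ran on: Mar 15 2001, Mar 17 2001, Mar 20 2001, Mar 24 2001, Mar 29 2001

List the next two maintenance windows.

Apr 4 2001, Apr 11 2001

Gaps: 2, 3, 4, 5 days — each gap is 1 larger than the previous one.
Next gap: 6 days. Mar 29 2001 + 6 days = Apr 4 2001.
Next gap: 7 days. Apr 4 2001 + 7 days = Apr 11 2001.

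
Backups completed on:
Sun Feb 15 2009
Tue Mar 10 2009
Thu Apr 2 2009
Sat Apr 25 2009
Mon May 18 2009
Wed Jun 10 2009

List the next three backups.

Gaps between consecutive events: 23, 23, 23, 23, 23 days — a constant 23-day interval.
Wed Jun 10 2009 + 23 days = Fri Jul 3 2009.
Fri Jul 3 2009 + 23 days = Sun Jul 26 2009.
Sun Jul 26 2009 + 23 days = Tue Aug 18 2009.

Fri Jul 3 2009, Sun Jul 26 2009, Tue Aug 18 2009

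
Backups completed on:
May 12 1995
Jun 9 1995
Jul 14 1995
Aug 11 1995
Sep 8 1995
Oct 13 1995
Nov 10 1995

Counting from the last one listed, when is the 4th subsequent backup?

Mar 8 1996

All dates are Fridays, 28, 35, 28, 28, 35, 28 days apart.
Specifically, the 2nd Friday of each month.
December 1995 — 2nd Friday is Dec 8 1995.
2nd Friday of January 1996: Jan 12 1996.
February 1996 — 2nd Friday is Feb 9 1996.
2nd Friday of March 1996: Mar 8 1996.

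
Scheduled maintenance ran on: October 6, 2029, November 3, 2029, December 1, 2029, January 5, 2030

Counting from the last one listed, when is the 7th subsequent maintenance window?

August 3, 2030

These are Saturdays at 28- or 35-day spacing (28, 28, 35).
The pattern: 1st Saturday of the month.
1st Saturday of February 2030: February 2, 2030.
1st Saturday of March 2030: March 2, 2030.
1st Saturday of April 2030: April 6, 2030.
1st Saturday of May 2030: May 4, 2030.
June 2030 — 1st Saturday is June 1, 2030.
1st Saturday of July 2030: July 6, 2030.
1st Saturday of August 2030: August 3, 2030.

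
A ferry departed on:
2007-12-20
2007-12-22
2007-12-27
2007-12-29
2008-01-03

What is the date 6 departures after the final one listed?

2008-01-24

Gaps: 2, 5, 2, 5 days — not constant, but cyclic with period 2.
The events fall on every Thursday and Saturday.
The following Saturday is 2008-01-05.
The following Thursday is 2008-01-10.
Next Saturday: 2008-01-12.
Next Thursday: 2008-01-17.
Next Saturday: 2008-01-19.
The following Thursday is 2008-01-24.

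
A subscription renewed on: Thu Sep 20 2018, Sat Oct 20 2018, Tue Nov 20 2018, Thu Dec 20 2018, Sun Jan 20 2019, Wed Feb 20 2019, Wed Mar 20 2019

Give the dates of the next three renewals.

The day-of-month is always 20 (30, 31, 30, 31, 31, 28 days between events).
So this recurs on the 20th of each month.
April 2019: Sat Apr 20 2019.
May 2019: Mon May 20 2019.
Next: June 2019 → Thu Jun 20 2019.

Sat Apr 20 2019, Mon May 20 2019, Thu Jun 20 2019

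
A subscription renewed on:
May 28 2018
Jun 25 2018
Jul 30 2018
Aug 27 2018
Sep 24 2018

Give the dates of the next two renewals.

These are Mondays with 28, 35, 28, 28-day gaps.
Each is the final Monday of its month — Jul 30 2018 is past the 28th, so '4th Monday' doesn't fit.
Last Monday of October 2018: Oct 29 2018.
Last Monday of November 2018: Nov 26 2018.

Oct 29 2018, Nov 26 2018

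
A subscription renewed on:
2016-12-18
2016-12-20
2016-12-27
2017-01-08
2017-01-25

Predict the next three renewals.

2017-02-16, 2017-03-15, 2017-04-16

Intervals are 2, 7, 12, 17 days — an arithmetic progression with common difference 5.
Next gap: 22 days. 2017-01-25 + 22 days = 2017-02-16.
Next gap: 27 days. 2017-02-16 + 27 days = 2017-03-15.
Next gap: 32 days. 2017-03-15 + 32 days = 2017-04-16.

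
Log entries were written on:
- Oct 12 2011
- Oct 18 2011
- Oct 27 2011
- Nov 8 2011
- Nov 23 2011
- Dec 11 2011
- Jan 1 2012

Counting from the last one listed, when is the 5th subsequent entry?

May 30 2012

Gaps: 6, 9, 12, 15, 18, 21 days — each gap is 3 larger than the previous one.
Next gap: 24 days. Jan 1 2012 + 24 days = Jan 25 2012.
Next gap: 27 days. Jan 25 2012 + 27 days = Feb 21 2012.
Next gap: 30 days. Feb 21 2012 + 30 days = Mar 22 2012.
Next gap: 33 days. Mar 22 2012 + 33 days = Apr 24 2012.
Next gap: 36 days. Apr 24 2012 + 36 days = May 30 2012.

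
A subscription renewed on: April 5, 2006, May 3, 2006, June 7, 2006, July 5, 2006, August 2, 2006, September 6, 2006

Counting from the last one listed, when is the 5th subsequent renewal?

February 7, 2007

Gaps: 28, 35, 28, 28, 35 days — a mix of 28 and 35. Every date is a Wednesday.
Each is the 1st Wednesday of its month.
October 2006 — 1st Wednesday is October 4, 2006.
1st Wednesday of November 2006: November 1, 2006.
1st Wednesday of December 2006: December 6, 2006.
January 2007 — 1st Wednesday is January 3, 2007.
February 2007 — 1st Wednesday is February 7, 2007.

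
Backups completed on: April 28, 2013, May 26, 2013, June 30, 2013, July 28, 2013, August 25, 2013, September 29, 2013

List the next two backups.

October 27, 2013; November 24, 2013

These are Sundays with 28, 35, 28, 28, 35-day gaps.
Each is the final Sunday of its month — June 30, 2013 is past the 28th, so '4th Sunday' doesn't fit.
October 2013 ends with Sunday October 27, 2013.
November 2013 ends with Sunday November 24, 2013.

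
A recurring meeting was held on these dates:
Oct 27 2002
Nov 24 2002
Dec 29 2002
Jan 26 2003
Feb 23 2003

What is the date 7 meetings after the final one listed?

All Sundays; the gaps (28, 35, 28, 28) vary with month length.
This is the last Sunday of each month.
Last Sunday of March 2003: Mar 30 2003.
April 2003 ends with Sunday Apr 27 2003.
Last Sunday of May 2003: May 25 2003.
Last Sunday of June 2003: Jun 29 2003.
Last Sunday of July 2003: Jul 27 2003.
August 2003 ends with Sunday Aug 31 2003.
Last Sunday of September 2003: Sep 28 2003.

Sep 28 2003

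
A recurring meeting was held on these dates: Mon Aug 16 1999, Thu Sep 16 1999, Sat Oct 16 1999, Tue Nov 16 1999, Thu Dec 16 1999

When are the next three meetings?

Sun Jan 16 2000, Wed Feb 16 2000, Thu Mar 16 2000

Gaps: 31, 30, 31, 30 days — not constant. Every event is on the 16th of the month.
Pattern: the 16th of each month.
January 2000: Sun Jan 16 2000.
February 2000: Wed Feb 16 2000.
March 2000: Thu Mar 16 2000.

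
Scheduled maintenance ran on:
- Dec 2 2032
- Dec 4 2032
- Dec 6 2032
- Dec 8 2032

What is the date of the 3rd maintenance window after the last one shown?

Every event comes 2 days after the last (2, 2, 2).
Dec 8 2032 + 2 days = Dec 10 2032.
Dec 10 2032 + 2 days = Dec 12 2032.
Dec 12 2032 + 2 days = Dec 14 2032.

Dec 14 2032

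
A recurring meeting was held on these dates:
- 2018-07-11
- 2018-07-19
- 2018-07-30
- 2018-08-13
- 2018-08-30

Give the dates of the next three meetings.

2018-09-19, 2018-10-12, 2018-11-07

Gaps: 8, 11, 14, 17 days — each gap is 3 larger than the previous one.
Next gap: 20 days. 2018-08-30 + 20 days = 2018-09-19.
Next gap: 23 days. 2018-09-19 + 23 days = 2018-10-12.
Next gap: 26 days. 2018-10-12 + 26 days = 2018-11-07.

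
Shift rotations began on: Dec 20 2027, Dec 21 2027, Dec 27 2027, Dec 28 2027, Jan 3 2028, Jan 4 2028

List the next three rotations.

Jan 10 2028, Jan 11 2028, Jan 17 2028

The gap pattern 1, 6, 1, 6, 1 repeats every 2 events.
These are the Mondays and Tuesdays of each week.
Next Monday: Jan 10 2028.
The following Tuesday is Jan 11 2028.
The following Monday is Jan 17 2028.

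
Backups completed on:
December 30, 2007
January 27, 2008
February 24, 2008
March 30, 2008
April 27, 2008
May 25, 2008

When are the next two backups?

Every date is a Sunday; gaps 28, 28, 35, 28, 28 days.
Each is the last Sunday of its month (at least one falls on the 29th or later, ruling out '4th Sunday').
Last Sunday of June 2008: June 29, 2008.
July 2008 ends with Sunday July 27, 2008.

June 29, 2008; July 27, 2008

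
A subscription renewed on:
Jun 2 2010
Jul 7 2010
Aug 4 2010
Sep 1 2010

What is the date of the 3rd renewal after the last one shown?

All dates are Wednesdays, 35, 28, 28 days apart.
Specifically, the 1st Wednesday of each month.
1st Wednesday of October 2010: Oct 6 2010.
1st Wednesday of November 2010: Nov 3 2010.
December 2010 — 1st Wednesday is Dec 1 2010.

Dec 1 2010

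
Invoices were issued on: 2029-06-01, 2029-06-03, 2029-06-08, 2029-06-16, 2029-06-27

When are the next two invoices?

2029-07-11, 2029-07-28

Intervals are 2, 5, 8, 11 days — an arithmetic progression with common difference 3.
Next gap: 14 days. 2029-06-27 + 14 days = 2029-07-11.
Next gap: 17 days. 2029-07-11 + 17 days = 2029-07-28.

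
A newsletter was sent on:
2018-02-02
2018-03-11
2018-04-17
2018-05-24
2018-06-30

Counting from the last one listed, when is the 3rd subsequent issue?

2018-10-19

Gaps between consecutive events: 37, 37, 37, 37 days — a constant 37-day interval.
2018-06-30 + 37 days = 2018-08-06.
2018-08-06 + 37 days = 2018-09-12.
2018-09-12 + 37 days = 2018-10-19.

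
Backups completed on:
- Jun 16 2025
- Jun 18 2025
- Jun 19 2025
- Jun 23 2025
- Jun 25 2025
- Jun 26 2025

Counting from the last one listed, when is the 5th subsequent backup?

Jul 9 2025

Gaps: 2, 1, 4, 2, 1 days — not constant, but cyclic with period 3.
The events fall on every Monday, Wednesday and Thursday.
Next Monday: Jun 30 2025.
Next Wednesday: Jul 2 2025.
The following Thursday is Jul 3 2025.
The following Monday is Jul 7 2025.
The following Wednesday is Jul 9 2025.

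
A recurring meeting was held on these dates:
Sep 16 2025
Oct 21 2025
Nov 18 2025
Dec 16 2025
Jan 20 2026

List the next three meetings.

All dates are Tuesdays, 35, 28, 28, 35 days apart.
Specifically, the 3rd Tuesday of each month.
3rd Tuesday of February 2026: Feb 17 2026.
3rd Tuesday of March 2026: Mar 17 2026.
3rd Tuesday of April 2026: Apr 21 2026.

Feb 17 2026, Mar 17 2026, Apr 21 2026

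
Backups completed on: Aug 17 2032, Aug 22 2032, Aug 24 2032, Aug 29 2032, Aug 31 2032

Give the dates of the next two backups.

Every event lands on a Tuesday or Sunday (gaps cycle 5, 2, 5, 2).
So the schedule is: every Tuesday and Sunday.
Next Sunday: Sep 5 2032.
Next Tuesday: Sep 7 2032.

Sep 5 2032, Sep 7 2032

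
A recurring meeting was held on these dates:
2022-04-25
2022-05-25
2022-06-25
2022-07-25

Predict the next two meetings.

2022-08-25, 2022-09-25

Each date is the 25th; the gaps (30, 31, 30) track the month lengths.
The rule is the 25th of each month.
Next: August 2022 → 2022-08-25.
September 2022: 2022-09-25.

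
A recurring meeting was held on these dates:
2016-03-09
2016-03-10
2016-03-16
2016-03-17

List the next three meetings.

2016-03-23, 2016-03-24, 2016-03-30

The gap pattern 1, 6, 1 repeats every 2 events.
These are the Wednesdays and Thursdays of each week.
The following Wednesday is 2016-03-23.
Next Thursday: 2016-03-24.
The following Wednesday is 2016-03-30.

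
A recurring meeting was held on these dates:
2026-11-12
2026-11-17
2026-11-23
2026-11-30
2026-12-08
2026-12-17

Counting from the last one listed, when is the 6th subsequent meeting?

Gaps: 5, 6, 7, 8, 9 days — each gap is 1 larger than the previous one.
Next gap: 10 days. 2026-12-17 + 10 days = 2026-12-27.
Next gap: 11 days. 2026-12-27 + 11 days = 2027-01-07.
Next gap: 12 days. 2027-01-07 + 12 days = 2027-01-19.
Next gap: 13 days. 2027-01-19 + 13 days = 2027-02-01.
Next gap: 14 days. 2027-02-01 + 14 days = 2027-02-15.
Next gap: 15 days. 2027-02-15 + 15 days = 2027-03-02.

2027-03-02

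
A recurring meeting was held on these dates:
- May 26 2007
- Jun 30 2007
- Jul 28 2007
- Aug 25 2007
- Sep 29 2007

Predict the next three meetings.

These are Saturdays with 35, 28, 28, 35-day gaps.
Each is the final Saturday of its month — Jun 30 2007 is past the 28th, so '4th Saturday' doesn't fit.
October 2007 ends with Saturday Oct 27 2007.
November 2007 ends with Saturday Nov 24 2007.
December 2007 ends with Saturday Dec 29 2007.

Oct 27 2007, Nov 24 2007, Dec 29 2007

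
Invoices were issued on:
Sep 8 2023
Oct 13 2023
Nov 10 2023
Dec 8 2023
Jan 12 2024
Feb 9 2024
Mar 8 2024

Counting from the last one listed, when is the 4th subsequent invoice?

All dates are Fridays, 35, 28, 28, 35, 28, 28 days apart.
Specifically, the 2nd Friday of each month.
2nd Friday of April 2024: Apr 12 2024.
May 2024 — 2nd Friday is May 10 2024.
June 2024 — 2nd Friday is Jun 14 2024.
2nd Friday of July 2024: Jul 12 2024.

Jul 12 2024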